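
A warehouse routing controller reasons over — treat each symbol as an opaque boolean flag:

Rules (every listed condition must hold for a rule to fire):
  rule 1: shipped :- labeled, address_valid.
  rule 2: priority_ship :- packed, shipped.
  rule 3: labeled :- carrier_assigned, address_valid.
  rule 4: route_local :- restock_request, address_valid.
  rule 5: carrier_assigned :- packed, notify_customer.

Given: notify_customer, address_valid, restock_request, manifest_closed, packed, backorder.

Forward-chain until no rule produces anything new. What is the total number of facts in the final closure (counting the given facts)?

Round 1: rule 4 [route_local :- restock_request, address_valid.]; rule 5 [carrier_assigned :- packed, notify_customer.]. Adds route_local, carrier_assigned.
Round 2: rule 3 [labeled :- carrier_assigned, address_valid.]. Adds labeled.
Round 3: rule 1 [shipped :- labeled, address_valid.]. Adds shipped.
Round 4: rule 2 [priority_ship :- packed, shipped.]. Adds priority_ship.
Closure: {address_valid, backorder, carrier_assigned, labeled, manifest_closed, notify_customer, packed, priority_ship, restock_request, route_local, shipped} — 11 facts.

11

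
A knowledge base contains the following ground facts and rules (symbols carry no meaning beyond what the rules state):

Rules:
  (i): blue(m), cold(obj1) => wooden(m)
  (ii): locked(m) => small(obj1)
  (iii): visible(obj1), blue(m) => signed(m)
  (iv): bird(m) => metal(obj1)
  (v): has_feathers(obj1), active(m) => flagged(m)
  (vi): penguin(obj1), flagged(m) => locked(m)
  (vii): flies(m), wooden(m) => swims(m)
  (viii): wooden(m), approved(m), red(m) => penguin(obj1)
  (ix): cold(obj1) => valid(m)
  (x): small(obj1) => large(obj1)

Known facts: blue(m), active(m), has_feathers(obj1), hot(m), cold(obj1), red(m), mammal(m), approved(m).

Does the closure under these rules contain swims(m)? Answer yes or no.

no

Round 1 — (i), (v), (ix), derive wooden(m), flagged(m), valid(m).
Round 2 — (viii), derive penguin(obj1).
Round 3 — (vi), derive locked(m).
Round 4 — (ii), derive small(obj1).
Round 5 — (x), derive large(obj1).
Fixed point reached. swims(m) is concluded only by (vii); (vii) needs flies(m) (never derived).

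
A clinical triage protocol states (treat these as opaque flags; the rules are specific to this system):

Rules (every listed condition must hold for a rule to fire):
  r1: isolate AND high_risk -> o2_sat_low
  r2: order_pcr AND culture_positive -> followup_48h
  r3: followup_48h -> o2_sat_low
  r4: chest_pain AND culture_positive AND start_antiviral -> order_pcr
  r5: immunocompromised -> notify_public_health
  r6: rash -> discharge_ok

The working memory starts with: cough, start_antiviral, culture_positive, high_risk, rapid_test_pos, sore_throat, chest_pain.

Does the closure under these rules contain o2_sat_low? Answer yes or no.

yes

Round 1 fires r4, giving order_pcr.
Round 2 fires r2, giving followup_48h.
Round 3 fires r3, giving o2_sat_low.
o2_sat_low appears in round 3, so it is derivable.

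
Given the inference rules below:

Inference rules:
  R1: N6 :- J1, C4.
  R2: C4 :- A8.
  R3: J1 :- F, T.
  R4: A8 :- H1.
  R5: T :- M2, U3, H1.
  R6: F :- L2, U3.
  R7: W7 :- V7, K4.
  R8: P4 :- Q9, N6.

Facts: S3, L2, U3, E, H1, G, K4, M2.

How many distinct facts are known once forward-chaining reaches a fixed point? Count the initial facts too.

14

[1] R4 [A8 :- H1.]; R5 [T :- M2, U3, H1.]; R6 [F :- L2, U3.]. ⇒ new: A8, T, F.
[2] R2 [C4 :- A8.]; R3 [J1 :- F, T.]. ⇒ new: C4, J1.
[3] R1 [N6 :- J1, C4.]. ⇒ new: N6.
Closure: {A8, C4, E, F, G, H1, J1, K4, L2, M2, N6, S3, T, U3} — 14 facts.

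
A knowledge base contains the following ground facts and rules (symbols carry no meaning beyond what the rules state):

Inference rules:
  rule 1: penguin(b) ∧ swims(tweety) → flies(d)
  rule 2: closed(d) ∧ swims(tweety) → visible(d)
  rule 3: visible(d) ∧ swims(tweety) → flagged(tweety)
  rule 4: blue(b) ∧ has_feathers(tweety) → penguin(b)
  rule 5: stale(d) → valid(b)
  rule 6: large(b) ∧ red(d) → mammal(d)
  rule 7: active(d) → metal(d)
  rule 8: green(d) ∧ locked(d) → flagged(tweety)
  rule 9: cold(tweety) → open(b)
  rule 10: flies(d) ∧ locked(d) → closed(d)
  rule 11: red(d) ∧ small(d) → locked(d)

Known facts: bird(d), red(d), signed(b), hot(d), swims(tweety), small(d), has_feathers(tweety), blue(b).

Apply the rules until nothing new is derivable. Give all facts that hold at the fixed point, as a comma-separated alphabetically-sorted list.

bird(d), blue(b), closed(d), flagged(tweety), flies(d), has_feathers(tweety), hot(d), locked(d), penguin(b), red(d), signed(b), small(d), swims(tweety), visible(d)

Round 1: rule 4 [blue(b) ∧ has_feathers(tweety) → penguin(b)]; rule 11 [red(d) ∧ small(d) → locked(d)]. Adds penguin(b), locked(d).
Round 2: rule 1 [penguin(b) ∧ swims(tweety) → flies(d)]. Adds flies(d).
Round 3: rule 10 [flies(d) ∧ locked(d) → closed(d)]. Adds closed(d).
Round 4: rule 2 [closed(d) ∧ swims(tweety) → visible(d)]. Adds visible(d).
Round 5: rule 3 [visible(d) ∧ swims(tweety) → flagged(tweety)]. Adds flagged(tweety).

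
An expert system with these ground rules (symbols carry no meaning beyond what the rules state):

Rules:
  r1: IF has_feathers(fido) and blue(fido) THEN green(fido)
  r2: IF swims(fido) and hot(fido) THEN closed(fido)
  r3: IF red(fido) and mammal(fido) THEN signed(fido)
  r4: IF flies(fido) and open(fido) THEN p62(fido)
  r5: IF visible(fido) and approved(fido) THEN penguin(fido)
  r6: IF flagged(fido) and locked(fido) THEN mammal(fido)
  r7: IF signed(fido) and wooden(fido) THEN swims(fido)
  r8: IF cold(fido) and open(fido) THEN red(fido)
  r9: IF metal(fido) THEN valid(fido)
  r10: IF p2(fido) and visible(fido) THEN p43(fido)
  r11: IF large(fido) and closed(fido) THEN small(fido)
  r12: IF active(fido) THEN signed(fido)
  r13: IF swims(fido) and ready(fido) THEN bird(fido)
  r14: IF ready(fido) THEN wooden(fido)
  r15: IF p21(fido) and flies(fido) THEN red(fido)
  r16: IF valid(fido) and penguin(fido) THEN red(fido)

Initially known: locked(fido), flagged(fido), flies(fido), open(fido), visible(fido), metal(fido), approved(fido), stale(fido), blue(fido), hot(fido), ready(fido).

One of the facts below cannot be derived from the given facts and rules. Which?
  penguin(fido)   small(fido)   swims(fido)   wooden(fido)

small(fido)

Round 1 — r4, r5, r6, r9, r14, derive p62(fido), penguin(fido), mammal(fido), valid(fido), wooden(fido).
Round 2 — r16, derive red(fido).
Round 3 — r3, derive signed(fido).
Round 4 — r7, derive swims(fido).
Round 5 — r2, r13, derive closed(fido), bird(fido).
Derived: wooden(fido) (round 1), swims(fido) (round 4), penguin(fido) (round 1). small(fido) never appears in any round.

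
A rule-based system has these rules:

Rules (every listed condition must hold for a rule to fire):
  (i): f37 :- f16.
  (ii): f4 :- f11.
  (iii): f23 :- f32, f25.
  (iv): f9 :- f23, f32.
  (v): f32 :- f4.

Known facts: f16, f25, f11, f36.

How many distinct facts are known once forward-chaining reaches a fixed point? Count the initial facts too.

Round 1 — (i), (ii), derive f37, f4.
Round 2 — (v), derive f32.
Round 3 — (iii), derive f23.
Round 4 — (iv), derive f9.
Closure: {f11, f16, f23, f25, f32, f36, f37, f4, f9} — 9 facts.

9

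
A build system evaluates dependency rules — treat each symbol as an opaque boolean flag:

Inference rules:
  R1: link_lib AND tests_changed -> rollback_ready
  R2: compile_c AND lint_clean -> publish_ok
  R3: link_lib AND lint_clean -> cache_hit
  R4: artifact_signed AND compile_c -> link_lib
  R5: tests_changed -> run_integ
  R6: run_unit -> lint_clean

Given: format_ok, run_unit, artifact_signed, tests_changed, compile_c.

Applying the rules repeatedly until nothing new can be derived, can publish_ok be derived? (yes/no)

yes

[1] R4 [artifact_signed AND compile_c -> link_lib]; R5 [tests_changed -> run_integ]; R6 [run_unit -> lint_clean]. ⇒ new: link_lib, run_integ, lint_clean.
[2] R1 [link_lib AND tests_changed -> rollback_ready]; R2 [compile_c AND lint_clean -> publish_ok]; R3 [link_lib AND lint_clean -> cache_hit]. ⇒ new: rollback_ready, publish_ok, cache_hit.
publish_ok appears in round 2, so it is derivable.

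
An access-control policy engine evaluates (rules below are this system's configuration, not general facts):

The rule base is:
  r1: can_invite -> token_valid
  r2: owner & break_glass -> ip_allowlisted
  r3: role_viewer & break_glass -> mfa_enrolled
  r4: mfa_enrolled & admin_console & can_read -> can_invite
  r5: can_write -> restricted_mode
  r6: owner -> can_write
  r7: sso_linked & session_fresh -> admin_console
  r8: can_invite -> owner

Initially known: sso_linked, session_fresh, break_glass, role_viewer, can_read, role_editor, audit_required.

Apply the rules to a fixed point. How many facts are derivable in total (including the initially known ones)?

Round 1: r3 [role_viewer & break_glass -> mfa_enrolled]; r7 [sso_linked & session_fresh -> admin_console]. Adds mfa_enrolled, admin_console.
Round 2: r4 [mfa_enrolled & admin_console & can_read -> can_invite]. Adds can_invite.
Round 3: r1 [can_invite -> token_valid]; r8 [can_invite -> owner]. Adds token_valid, owner.
Round 4: r2 [owner & break_glass -> ip_allowlisted]; r6 [owner -> can_write]. Adds ip_allowlisted, can_write.
Round 5: r5 [can_write -> restricted_mode]. Adds restricted_mode.
Closure: {admin_console, audit_required, break_glass, can_invite, can_read, can_write, ip_allowlisted, mfa_enrolled, owner, restricted_mode, role_editor, role_viewer, session_fresh, sso_linked, token_valid} — 15 facts.

15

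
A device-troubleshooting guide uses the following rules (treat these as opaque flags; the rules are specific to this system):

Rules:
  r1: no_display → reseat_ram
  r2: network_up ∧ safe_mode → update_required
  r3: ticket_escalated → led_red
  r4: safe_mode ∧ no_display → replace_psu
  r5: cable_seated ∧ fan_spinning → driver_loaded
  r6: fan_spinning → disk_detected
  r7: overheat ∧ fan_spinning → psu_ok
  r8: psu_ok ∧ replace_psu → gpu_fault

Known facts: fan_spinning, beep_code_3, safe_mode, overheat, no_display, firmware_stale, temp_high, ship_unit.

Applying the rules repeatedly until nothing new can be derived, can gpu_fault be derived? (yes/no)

yes

[1] r1 [no_display → reseat_ram]; r4 [safe_mode ∧ no_display → replace_psu]; r6 [fan_spinning → disk_detected]; r7 [overheat ∧ fan_spinning → psu_ok]. ⇒ new: reseat_ram, replace_psu, disk_detected, psu_ok.
[2] r8 [psu_ok ∧ replace_psu → gpu_fault]. ⇒ new: gpu_fault.
gpu_fault appears in round 2, so it is derivable.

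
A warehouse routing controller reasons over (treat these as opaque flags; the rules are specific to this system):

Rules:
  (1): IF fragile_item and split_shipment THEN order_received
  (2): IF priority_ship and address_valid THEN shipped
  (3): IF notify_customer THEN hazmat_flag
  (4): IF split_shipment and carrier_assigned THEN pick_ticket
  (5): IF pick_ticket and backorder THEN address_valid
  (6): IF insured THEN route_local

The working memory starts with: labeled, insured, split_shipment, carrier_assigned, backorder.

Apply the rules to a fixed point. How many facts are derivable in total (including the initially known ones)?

8

Round 1 — (4), (6), derive pick_ticket, route_local.
Round 2 — (5), derive address_valid.
Closure: {address_valid, backorder, carrier_assigned, insured, labeled, pick_ticket, route_local, split_shipment} — 8 facts.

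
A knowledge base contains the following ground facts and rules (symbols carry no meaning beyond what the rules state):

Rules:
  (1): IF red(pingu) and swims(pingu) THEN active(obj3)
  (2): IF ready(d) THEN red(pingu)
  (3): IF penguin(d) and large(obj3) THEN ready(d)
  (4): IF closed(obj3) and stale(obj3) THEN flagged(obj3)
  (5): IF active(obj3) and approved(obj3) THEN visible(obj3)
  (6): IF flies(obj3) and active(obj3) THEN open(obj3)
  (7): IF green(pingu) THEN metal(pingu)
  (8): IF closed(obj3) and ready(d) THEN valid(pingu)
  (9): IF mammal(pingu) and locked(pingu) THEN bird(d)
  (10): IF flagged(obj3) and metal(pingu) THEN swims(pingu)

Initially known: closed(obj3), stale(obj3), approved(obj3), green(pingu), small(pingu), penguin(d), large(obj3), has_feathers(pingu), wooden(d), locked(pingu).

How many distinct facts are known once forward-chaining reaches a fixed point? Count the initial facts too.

Round 1: (3) [IF penguin(d) and large(obj3) THEN ready(d)]; (4) [IF closed(obj3) and stale(obj3) THEN flagged(obj3)]; (7) [IF green(pingu) THEN metal(pingu)]. New: ready(d), flagged(obj3), metal(pingu).
Round 2: (2) [IF ready(d) THEN red(pingu)]; (8) [IF closed(obj3) and ready(d) THEN valid(pingu)]; (10) [IF flagged(obj3) and metal(pingu) THEN swims(pingu)]. New: red(pingu), valid(pingu), swims(pingu).
Round 3: (1) [IF red(pingu) and swims(pingu) THEN active(obj3)]. New: active(obj3).
Round 4: (5) [IF active(obj3) and approved(obj3) THEN visible(obj3)]. New: visible(obj3).
Closure: {active(obj3), approved(obj3), closed(obj3), flagged(obj3), green(pingu), has_feathers(pingu), large(obj3), locked(pingu), metal(pingu), penguin(d), ready(d), red(pingu), small(pingu), stale(obj3), swims(pingu), valid(pingu), visible(obj3), wooden(d)} — 18 facts.

18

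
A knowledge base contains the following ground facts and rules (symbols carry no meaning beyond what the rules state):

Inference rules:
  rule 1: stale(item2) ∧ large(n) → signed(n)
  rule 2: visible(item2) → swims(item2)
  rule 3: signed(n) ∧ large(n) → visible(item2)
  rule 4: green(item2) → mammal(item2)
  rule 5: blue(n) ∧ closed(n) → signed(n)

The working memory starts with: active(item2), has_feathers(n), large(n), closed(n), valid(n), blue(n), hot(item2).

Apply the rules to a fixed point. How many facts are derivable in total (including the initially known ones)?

[1] rule 5 [blue(n) ∧ closed(n) → signed(n)]. ⇒ new: signed(n).
[2] rule 3 [signed(n) ∧ large(n) → visible(item2)]. ⇒ new: visible(item2).
[3] rule 2 [visible(item2) → swims(item2)]. ⇒ new: swims(item2).
Closure: {active(item2), blue(n), closed(n), has_feathers(n), hot(item2), large(n), signed(n), swims(item2), valid(n), visible(item2)} — 10 facts.

10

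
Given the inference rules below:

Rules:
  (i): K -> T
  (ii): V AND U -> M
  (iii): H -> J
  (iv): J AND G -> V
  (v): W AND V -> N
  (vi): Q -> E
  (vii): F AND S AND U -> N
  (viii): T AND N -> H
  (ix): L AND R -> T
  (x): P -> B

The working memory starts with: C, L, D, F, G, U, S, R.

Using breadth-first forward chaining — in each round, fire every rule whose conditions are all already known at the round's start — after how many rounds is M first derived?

5

[1] (vii) [F AND S AND U -> N]; (ix) [L AND R -> T]. ⇒ new: N, T.
[2] (viii) [T AND N -> H]. ⇒ new: H.
[3] (iii) [H -> J]. ⇒ new: J.
[4] (iv) [J AND G -> V]. ⇒ new: V.
[5] (ii) [V AND U -> M]. ⇒ new: M.
M first appears in round 5.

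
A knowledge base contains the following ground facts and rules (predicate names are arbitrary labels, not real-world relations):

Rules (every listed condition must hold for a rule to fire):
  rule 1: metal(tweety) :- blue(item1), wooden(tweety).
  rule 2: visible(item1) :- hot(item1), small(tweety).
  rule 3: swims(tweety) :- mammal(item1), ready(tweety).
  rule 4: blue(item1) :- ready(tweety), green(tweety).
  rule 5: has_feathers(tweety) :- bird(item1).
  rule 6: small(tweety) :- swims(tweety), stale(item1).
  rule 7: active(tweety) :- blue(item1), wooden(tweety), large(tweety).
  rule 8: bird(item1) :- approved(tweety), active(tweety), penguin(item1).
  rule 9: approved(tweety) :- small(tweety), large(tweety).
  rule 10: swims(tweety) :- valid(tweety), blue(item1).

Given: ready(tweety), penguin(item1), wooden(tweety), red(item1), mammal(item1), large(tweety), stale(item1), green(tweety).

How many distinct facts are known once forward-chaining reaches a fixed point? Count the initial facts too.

16

Round 1: rule 3 [swims(tweety) :- mammal(item1), ready(tweety).]; rule 4 [blue(item1) :- ready(tweety), green(tweety).]. New: swims(tweety), blue(item1).
Round 2: rule 1 [metal(tweety) :- blue(item1), wooden(tweety).]; rule 6 [small(tweety) :- swims(tweety), stale(item1).]; rule 7 [active(tweety) :- blue(item1), wooden(tweety), large(tweety).]. New: metal(tweety), small(tweety), active(tweety).
Round 3: rule 9 [approved(tweety) :- small(tweety), large(tweety).]. New: approved(tweety).
Round 4: rule 8 [bird(item1) :- approved(tweety), active(tweety), penguin(item1).]. New: bird(item1).
Round 5: rule 5 [has_feathers(tweety) :- bird(item1).]. New: has_feathers(tweety).
Closure: {active(tweety), approved(tweety), bird(item1), blue(item1), green(tweety), has_feathers(tweety), large(tweety), mammal(item1), metal(tweety), penguin(item1), ready(tweety), red(item1), small(tweety), stale(item1), swims(tweety), wooden(tweety)} — 16 facts.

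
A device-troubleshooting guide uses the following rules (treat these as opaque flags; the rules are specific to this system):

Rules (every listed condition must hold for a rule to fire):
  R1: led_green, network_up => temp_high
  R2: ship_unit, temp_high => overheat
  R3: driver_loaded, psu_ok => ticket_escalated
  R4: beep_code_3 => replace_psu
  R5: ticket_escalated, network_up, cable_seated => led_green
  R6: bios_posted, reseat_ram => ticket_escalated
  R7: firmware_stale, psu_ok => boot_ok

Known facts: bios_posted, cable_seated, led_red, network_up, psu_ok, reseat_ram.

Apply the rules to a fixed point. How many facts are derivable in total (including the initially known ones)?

Round 1: R6 [bios_posted, reseat_ram => ticket_escalated]. Adds ticket_escalated.
Round 2: R5 [ticket_escalated, network_up, cable_seated => led_green]. Adds led_green.
Round 3: R1 [led_green, network_up => temp_high]. Adds temp_high.
Closure: {bios_posted, cable_seated, led_green, led_red, network_up, psu_ok, reseat_ram, temp_high, ticket_escalated} — 9 facts.

9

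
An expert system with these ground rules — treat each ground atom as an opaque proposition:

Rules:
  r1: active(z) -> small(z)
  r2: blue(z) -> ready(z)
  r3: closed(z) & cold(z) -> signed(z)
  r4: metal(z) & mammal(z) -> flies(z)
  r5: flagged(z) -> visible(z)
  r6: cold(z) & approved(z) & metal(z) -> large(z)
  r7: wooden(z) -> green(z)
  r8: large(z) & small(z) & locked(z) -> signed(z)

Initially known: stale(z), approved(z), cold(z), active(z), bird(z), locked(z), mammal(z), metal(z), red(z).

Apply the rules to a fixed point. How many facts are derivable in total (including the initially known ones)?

Round 1 — r1, r4, r6, derive small(z), flies(z), large(z).
Round 2 — r8, derive signed(z).
Closure: {active(z), approved(z), bird(z), cold(z), flies(z), large(z), locked(z), mammal(z), metal(z), red(z), signed(z), small(z), stale(z)} — 13 facts.

13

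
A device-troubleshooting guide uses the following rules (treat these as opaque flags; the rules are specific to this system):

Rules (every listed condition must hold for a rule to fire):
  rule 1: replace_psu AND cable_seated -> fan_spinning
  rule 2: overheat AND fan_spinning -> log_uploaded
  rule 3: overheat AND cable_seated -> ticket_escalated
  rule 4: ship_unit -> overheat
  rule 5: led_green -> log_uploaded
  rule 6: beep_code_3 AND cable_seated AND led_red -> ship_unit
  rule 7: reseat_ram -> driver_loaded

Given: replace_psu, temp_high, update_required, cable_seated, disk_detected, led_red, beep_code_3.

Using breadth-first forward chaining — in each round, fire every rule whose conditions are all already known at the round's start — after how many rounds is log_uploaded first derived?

Round 1 — rule 1, rule 6, derive fan_spinning, ship_unit.
Round 2 — rule 4, derive overheat.
Round 3 — rule 2, rule 3, derive log_uploaded, ticket_escalated.
log_uploaded first appears in round 3.

3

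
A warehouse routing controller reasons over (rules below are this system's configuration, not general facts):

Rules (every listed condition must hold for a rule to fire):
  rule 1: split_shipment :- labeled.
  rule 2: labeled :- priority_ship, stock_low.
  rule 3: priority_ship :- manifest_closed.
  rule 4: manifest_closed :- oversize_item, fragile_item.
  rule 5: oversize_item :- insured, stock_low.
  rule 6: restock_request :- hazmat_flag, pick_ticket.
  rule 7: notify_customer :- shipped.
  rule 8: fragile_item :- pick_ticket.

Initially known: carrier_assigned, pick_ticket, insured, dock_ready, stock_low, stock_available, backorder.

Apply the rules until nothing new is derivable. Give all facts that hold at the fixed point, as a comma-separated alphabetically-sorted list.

backorder, carrier_assigned, dock_ready, fragile_item, insured, labeled, manifest_closed, oversize_item, pick_ticket, priority_ship, split_shipment, stock_available, stock_low

Round 1: rule 5 [oversize_item :- insured, stock_low.]; rule 8 [fragile_item :- pick_ticket.]. Adds oversize_item, fragile_item.
Round 2: rule 4 [manifest_closed :- oversize_item, fragile_item.]. Adds manifest_closed.
Round 3: rule 3 [priority_ship :- manifest_closed.]. Adds priority_ship.
Round 4: rule 2 [labeled :- priority_ship, stock_low.]. Adds labeled.
Round 5: rule 1 [split_shipment :- labeled.]. Adds split_shipment.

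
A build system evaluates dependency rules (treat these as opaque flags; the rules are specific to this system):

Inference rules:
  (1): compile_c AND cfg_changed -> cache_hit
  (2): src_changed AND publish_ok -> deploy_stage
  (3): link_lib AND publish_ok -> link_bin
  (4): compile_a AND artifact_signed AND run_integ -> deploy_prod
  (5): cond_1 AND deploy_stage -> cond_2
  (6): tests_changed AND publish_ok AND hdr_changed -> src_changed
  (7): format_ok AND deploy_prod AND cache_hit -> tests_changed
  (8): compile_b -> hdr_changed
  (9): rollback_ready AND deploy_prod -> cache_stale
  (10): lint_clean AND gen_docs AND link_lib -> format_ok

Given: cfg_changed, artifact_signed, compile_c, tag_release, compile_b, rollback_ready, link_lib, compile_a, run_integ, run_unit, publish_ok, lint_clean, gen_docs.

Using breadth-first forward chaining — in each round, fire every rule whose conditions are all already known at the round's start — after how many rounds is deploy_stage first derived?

4

Round 1 fires (1), (3), (4), (8), (10), giving cache_hit, link_bin, deploy_prod, hdr_changed, format_ok.
Round 2 fires (7), (9), giving tests_changed, cache_stale.
Round 3 fires (6), giving src_changed.
Round 4 fires (2), giving deploy_stage.
deploy_stage first appears in round 4.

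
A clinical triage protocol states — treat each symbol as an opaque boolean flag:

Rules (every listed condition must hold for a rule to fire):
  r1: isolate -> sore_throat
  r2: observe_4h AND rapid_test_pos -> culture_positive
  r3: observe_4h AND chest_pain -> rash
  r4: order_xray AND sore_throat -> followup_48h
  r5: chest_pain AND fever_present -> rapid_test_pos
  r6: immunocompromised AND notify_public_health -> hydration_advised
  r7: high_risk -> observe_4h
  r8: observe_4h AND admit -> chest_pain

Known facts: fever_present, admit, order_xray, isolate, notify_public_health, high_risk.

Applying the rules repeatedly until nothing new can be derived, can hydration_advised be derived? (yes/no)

no

Round 1: r1 [isolate -> sore_throat]; r7 [high_risk -> observe_4h]. New: sore_throat, observe_4h.
Round 2: r4 [order_xray AND sore_throat -> followup_48h]; r8 [observe_4h AND admit -> chest_pain]. New: followup_48h, chest_pain.
Round 3: r3 [observe_4h AND chest_pain -> rash]; r5 [chest_pain AND fever_present -> rapid_test_pos]. New: rash, rapid_test_pos.
Round 4: r2 [observe_4h AND rapid_test_pos -> culture_positive]. New: culture_positive.
Fixed point reached. hydration_advised is concluded only by r6; r6 needs immunocompromised (never derived).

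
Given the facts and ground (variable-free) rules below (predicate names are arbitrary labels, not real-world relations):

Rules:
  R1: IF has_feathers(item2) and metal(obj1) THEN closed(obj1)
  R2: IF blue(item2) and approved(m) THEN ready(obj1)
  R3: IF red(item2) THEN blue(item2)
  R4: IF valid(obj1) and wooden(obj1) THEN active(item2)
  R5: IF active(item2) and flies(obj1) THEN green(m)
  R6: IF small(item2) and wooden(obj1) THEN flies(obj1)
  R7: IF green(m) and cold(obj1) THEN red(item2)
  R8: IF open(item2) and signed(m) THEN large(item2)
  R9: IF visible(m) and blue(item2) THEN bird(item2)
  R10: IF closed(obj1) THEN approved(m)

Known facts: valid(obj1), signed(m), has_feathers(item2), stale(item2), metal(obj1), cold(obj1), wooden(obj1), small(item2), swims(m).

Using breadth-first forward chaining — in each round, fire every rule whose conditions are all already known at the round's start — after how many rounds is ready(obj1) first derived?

Round 1 — R1, R4, R6, derive closed(obj1), active(item2), flies(obj1).
Round 2 — R5, R10, derive green(m), approved(m).
Round 3 — R7, derive red(item2).
Round 4 — R3, derive blue(item2).
Round 5 — R2, derive ready(obj1).
ready(obj1) first appears in round 5.

5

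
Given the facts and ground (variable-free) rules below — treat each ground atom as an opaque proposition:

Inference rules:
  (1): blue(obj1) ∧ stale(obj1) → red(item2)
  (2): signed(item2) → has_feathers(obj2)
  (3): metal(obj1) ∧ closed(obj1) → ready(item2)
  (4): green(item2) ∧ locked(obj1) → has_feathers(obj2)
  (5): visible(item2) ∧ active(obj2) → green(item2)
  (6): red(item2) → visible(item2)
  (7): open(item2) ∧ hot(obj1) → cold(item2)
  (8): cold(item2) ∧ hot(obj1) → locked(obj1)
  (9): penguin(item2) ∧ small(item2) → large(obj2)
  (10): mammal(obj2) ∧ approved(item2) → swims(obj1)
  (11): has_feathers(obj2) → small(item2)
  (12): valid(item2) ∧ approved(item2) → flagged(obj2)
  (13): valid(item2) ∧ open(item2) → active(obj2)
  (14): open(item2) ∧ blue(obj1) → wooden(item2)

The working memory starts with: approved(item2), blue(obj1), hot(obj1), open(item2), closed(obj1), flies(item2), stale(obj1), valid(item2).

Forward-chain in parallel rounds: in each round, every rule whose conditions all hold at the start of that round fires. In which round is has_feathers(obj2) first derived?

4

[1] (1) [blue(obj1) ∧ stale(obj1) → red(item2)]; (7) [open(item2) ∧ hot(obj1) → cold(item2)]; (12) [valid(item2) ∧ approved(item2) → flagged(obj2)]; (13) [valid(item2) ∧ open(item2) → active(obj2)]; (14) [open(item2) ∧ blue(obj1) → wooden(item2)]. ⇒ new: red(item2), cold(item2), flagged(obj2), active(obj2), wooden(item2).
[2] (6) [red(item2) → visible(item2)]; (8) [cold(item2) ∧ hot(obj1) → locked(obj1)]. ⇒ new: visible(item2), locked(obj1).
[3] (5) [visible(item2) ∧ active(obj2) → green(item2)]. ⇒ new: green(item2).
[4] (4) [green(item2) ∧ locked(obj1) → has_feathers(obj2)]. ⇒ new: has_feathers(obj2).
has_feathers(obj2) first appears in round 4.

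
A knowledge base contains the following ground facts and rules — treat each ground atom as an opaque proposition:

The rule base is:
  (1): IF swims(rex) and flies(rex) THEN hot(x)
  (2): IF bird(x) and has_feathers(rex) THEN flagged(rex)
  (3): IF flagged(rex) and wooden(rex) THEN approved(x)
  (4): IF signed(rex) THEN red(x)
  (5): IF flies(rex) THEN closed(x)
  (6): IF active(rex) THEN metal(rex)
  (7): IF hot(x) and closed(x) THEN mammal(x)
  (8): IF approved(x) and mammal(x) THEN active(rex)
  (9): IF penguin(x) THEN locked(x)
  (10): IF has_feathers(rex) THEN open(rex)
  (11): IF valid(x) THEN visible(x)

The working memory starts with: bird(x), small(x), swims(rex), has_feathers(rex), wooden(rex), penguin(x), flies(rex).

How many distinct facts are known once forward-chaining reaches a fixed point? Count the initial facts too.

Round 1 — (1), (2), (5), (9), (10), derive hot(x), flagged(rex), closed(x), locked(x), open(rex).
Round 2 — (3), (7), derive approved(x), mammal(x).
Round 3 — (8), derive active(rex).
Round 4 — (6), derive metal(rex).
Closure: {active(rex), approved(x), bird(x), closed(x), flagged(rex), flies(rex), has_feathers(rex), hot(x), locked(x), mammal(x), metal(rex), open(rex), penguin(x), small(x), swims(rex), wooden(rex)} — 16 facts.

16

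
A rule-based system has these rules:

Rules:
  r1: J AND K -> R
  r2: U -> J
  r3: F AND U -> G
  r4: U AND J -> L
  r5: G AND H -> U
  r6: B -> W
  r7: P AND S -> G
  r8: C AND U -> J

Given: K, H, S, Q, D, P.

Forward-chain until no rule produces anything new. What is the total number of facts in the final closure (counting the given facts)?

11

Round 1: r7 [P AND S -> G]. New: G.
Round 2: r5 [G AND H -> U]. New: U.
Round 3: r2 [U -> J]. New: J.
Round 4: r1 [J AND K -> R]; r4 [U AND J -> L]. New: R, L.
Closure: {D, G, H, J, K, L, P, Q, R, S, U} — 11 facts.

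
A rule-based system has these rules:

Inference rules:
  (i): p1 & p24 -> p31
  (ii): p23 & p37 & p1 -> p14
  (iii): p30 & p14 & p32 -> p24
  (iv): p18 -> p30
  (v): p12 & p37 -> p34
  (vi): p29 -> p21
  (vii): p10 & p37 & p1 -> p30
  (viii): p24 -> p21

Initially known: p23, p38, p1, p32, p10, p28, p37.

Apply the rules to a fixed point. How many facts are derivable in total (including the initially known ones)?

Round 1 fires (ii), (vii), giving p14, p30.
Round 2 fires (iii), giving p24.
Round 3 fires (i), (viii), giving p31, p21.
Closure: {p1, p10, p14, p21, p23, p24, p28, p30, p31, p32, p37, p38} — 12 facts.

12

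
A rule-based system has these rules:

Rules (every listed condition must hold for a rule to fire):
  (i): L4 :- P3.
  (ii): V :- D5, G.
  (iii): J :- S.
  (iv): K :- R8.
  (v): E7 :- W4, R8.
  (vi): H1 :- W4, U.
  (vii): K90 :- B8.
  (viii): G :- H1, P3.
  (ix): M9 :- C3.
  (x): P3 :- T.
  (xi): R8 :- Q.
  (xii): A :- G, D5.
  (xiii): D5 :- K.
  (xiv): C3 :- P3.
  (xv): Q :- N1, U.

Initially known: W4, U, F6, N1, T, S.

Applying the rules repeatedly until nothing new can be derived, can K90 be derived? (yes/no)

no

[1] (iii) [J :- S.]; (vi) [H1 :- W4, U.]; (x) [P3 :- T.]; (xv) [Q :- N1, U.]. ⇒ new: J, H1, P3, Q.
[2] (i) [L4 :- P3.]; (viii) [G :- H1, P3.]; (xi) [R8 :- Q.]; (xiv) [C3 :- P3.]. ⇒ new: L4, G, R8, C3.
[3] (iv) [K :- R8.]; (v) [E7 :- W4, R8.]; (ix) [M9 :- C3.]. ⇒ new: K, E7, M9.
[4] (xiii) [D5 :- K.]. ⇒ new: D5.
[5] (ii) [V :- D5, G.]; (xii) [A :- G, D5.]. ⇒ new: V, A.
Fixed point reached. K90 is concluded only by (vii); (vii) needs B8 (never derived).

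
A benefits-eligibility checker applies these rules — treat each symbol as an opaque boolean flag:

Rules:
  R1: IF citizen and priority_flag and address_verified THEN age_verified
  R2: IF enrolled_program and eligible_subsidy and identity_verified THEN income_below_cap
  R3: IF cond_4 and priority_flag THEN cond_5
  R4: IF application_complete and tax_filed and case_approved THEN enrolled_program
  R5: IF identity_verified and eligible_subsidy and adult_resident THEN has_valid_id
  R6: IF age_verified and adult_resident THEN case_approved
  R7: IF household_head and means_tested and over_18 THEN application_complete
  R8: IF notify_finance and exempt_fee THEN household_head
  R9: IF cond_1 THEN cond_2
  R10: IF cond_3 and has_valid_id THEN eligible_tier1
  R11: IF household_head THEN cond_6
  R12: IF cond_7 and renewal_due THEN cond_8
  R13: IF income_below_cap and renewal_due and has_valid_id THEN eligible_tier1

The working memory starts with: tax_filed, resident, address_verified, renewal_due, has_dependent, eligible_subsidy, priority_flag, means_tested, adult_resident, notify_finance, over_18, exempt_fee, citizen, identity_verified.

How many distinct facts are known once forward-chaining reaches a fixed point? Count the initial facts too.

Round 1: R1 [IF citizen and priority_flag and address_verified THEN age_verified]; R5 [IF identity_verified and eligible_subsidy and adult_resident THEN has_valid_id]; R8 [IF notify_finance and exempt_fee THEN household_head]. Adds age_verified, has_valid_id, household_head.
Round 2: R6 [IF age_verified and adult_resident THEN case_approved]; R7 [IF household_head and means_tested and over_18 THEN application_complete]; R11 [IF household_head THEN cond_6]. Adds case_approved, application_complete, cond_6.
Round 3: R4 [IF application_complete and tax_filed and case_approved THEN enrolled_program]. Adds enrolled_program.
Round 4: R2 [IF enrolled_program and eligible_subsidy and identity_verified THEN income_below_cap]. Adds income_below_cap.
Round 5: R13 [IF income_below_cap and renewal_due and has_valid_id THEN eligible_tier1]. Adds eligible_tier1.
Closure: {address_verified, adult_resident, age_verified, application_complete, case_approved, citizen, cond_6, eligible_subsidy, eligible_tier1, enrolled_program, exempt_fee, has_dependent, has_valid_id, household_head, identity_verified, income_below_cap, means_tested, notify_finance, over_18, priority_flag, renewal_due, resident, tax_filed} — 23 facts.

23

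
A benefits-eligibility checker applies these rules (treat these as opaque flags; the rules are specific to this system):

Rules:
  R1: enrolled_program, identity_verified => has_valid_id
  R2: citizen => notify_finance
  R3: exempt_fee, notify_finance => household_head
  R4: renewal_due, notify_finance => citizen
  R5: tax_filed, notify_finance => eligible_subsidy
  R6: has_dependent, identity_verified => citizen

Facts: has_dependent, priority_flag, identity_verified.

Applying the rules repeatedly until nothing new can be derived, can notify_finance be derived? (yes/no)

yes

[1] R6 [has_dependent, identity_verified => citizen]. ⇒ new: citizen.
[2] R2 [citizen => notify_finance]. ⇒ new: notify_finance.
notify_finance appears in round 2, so it is derivable.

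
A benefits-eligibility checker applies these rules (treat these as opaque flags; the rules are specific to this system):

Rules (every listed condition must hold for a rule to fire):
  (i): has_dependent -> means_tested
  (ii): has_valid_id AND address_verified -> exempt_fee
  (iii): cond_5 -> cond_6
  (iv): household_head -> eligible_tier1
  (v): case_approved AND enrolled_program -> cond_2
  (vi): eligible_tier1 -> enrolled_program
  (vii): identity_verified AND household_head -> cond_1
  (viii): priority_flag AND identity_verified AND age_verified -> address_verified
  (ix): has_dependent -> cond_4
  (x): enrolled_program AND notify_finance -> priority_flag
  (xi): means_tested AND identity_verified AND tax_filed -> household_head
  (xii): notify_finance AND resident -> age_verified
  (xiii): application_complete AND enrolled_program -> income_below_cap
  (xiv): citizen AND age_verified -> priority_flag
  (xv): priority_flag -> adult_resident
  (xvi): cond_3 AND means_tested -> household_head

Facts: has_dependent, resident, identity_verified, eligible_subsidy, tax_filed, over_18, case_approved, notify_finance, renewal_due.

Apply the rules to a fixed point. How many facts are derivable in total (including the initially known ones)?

[1] (i) [has_dependent -> means_tested]; (ix) [has_dependent -> cond_4]; (xii) [notify_finance AND resident -> age_verified]. ⇒ new: means_tested, cond_4, age_verified.
[2] (xi) [means_tested AND identity_verified AND tax_filed -> household_head]. ⇒ new: household_head.
[3] (iv) [household_head -> eligible_tier1]; (vii) [identity_verified AND household_head -> cond_1]. ⇒ new: eligible_tier1, cond_1.
[4] (vi) [eligible_tier1 -> enrolled_program]. ⇒ new: enrolled_program.
[5] (v) [case_approved AND enrolled_program -> cond_2]; (x) [enrolled_program AND notify_finance -> priority_flag]. ⇒ new: cond_2, priority_flag.
[6] (viii) [priority_flag AND identity_verified AND age_verified -> address_verified]; (xv) [priority_flag -> adult_resident]. ⇒ new: address_verified, adult_resident.
Closure: {address_verified, adult_resident, age_verified, case_approved, cond_1, cond_2, cond_4, eligible_subsidy, eligible_tier1, enrolled_program, has_dependent, household_head, identity_verified, means_tested, notify_finance, over_18, priority_flag, renewal_due, resident, tax_filed} — 20 facts.

20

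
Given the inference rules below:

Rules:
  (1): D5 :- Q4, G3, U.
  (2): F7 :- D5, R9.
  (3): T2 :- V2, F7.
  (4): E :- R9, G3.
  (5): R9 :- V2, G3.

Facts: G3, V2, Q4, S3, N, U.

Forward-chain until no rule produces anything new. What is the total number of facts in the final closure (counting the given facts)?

Round 1: (1) [D5 :- Q4, G3, U.]; (5) [R9 :- V2, G3.]. New: D5, R9.
Round 2: (2) [F7 :- D5, R9.]; (4) [E :- R9, G3.]. New: F7, E.
Round 3: (3) [T2 :- V2, F7.]. New: T2.
Closure: {D5, E, F7, G3, N, Q4, R9, S3, T2, U, V2} — 11 facts.

11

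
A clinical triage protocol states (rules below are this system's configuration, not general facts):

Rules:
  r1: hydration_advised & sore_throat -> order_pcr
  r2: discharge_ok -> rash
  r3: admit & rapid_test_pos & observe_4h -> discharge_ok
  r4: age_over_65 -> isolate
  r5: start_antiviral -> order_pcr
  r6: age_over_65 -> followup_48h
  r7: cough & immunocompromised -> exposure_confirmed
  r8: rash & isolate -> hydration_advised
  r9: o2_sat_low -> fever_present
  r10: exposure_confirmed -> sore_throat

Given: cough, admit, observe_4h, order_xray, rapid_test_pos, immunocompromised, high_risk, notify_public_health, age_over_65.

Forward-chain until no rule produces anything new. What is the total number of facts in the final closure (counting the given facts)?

17

Round 1: r3 [admit & rapid_test_pos & observe_4h -> discharge_ok]; r4 [age_over_65 -> isolate]; r6 [age_over_65 -> followup_48h]; r7 [cough & immunocompromised -> exposure_confirmed]. New: discharge_ok, isolate, followup_48h, exposure_confirmed.
Round 2: r2 [discharge_ok -> rash]; r10 [exposure_confirmed -> sore_throat]. New: rash, sore_throat.
Round 3: r8 [rash & isolate -> hydration_advised]. New: hydration_advised.
Round 4: r1 [hydration_advised & sore_throat -> order_pcr]. New: order_pcr.
Closure: {admit, age_over_65, cough, discharge_ok, exposure_confirmed, followup_48h, high_risk, hydration_advised, immunocompromised, isolate, notify_public_health, observe_4h, order_pcr, order_xray, rapid_test_pos, rash, sore_throat} — 17 facts.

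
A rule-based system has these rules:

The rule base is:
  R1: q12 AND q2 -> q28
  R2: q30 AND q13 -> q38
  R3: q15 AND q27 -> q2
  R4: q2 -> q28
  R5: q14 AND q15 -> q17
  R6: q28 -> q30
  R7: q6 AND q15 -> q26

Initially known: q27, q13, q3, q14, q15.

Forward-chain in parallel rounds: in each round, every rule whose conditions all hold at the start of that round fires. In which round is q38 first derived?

4

Round 1: R3 [q15 AND q27 -> q2]; R5 [q14 AND q15 -> q17]. Adds q2, q17.
Round 2: R4 [q2 -> q28]. Adds q28.
Round 3: R6 [q28 -> q30]. Adds q30.
Round 4: R2 [q30 AND q13 -> q38]. Adds q38.
q38 first appears in round 4.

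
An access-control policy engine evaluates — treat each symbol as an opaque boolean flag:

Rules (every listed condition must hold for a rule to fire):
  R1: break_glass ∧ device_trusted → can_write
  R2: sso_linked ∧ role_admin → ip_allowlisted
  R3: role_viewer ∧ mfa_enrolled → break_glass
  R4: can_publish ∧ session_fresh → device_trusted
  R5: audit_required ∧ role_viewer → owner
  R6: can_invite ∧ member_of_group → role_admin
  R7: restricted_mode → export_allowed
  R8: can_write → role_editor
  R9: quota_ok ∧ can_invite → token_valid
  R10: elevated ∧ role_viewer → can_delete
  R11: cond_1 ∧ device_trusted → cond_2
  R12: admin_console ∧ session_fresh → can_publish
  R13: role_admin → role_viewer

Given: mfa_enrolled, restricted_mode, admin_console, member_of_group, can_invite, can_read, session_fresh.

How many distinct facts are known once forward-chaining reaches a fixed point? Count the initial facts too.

15

[1] R6 [can_invite ∧ member_of_group → role_admin]; R7 [restricted_mode → export_allowed]; R12 [admin_console ∧ session_fresh → can_publish]. ⇒ new: role_admin, export_allowed, can_publish.
[2] R4 [can_publish ∧ session_fresh → device_trusted]; R13 [role_admin → role_viewer]. ⇒ new: device_trusted, role_viewer.
[3] R3 [role_viewer ∧ mfa_enrolled → break_glass]. ⇒ new: break_glass.
[4] R1 [break_glass ∧ device_trusted → can_write]. ⇒ new: can_write.
[5] R8 [can_write → role_editor]. ⇒ new: role_editor.
Closure: {admin_console, break_glass, can_invite, can_publish, can_read, can_write, device_trusted, export_allowed, member_of_group, mfa_enrolled, restricted_mode, role_admin, role_editor, role_viewer, session_fresh} — 15 facts.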